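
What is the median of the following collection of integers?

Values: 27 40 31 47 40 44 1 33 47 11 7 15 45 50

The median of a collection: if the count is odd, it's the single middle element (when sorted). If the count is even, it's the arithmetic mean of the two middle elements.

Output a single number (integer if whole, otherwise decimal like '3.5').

Answer: 36.5

Derivation:
Step 1: insert 27 -> lo=[27] (size 1, max 27) hi=[] (size 0) -> median=27
Step 2: insert 40 -> lo=[27] (size 1, max 27) hi=[40] (size 1, min 40) -> median=33.5
Step 3: insert 31 -> lo=[27, 31] (size 2, max 31) hi=[40] (size 1, min 40) -> median=31
Step 4: insert 47 -> lo=[27, 31] (size 2, max 31) hi=[40, 47] (size 2, min 40) -> median=35.5
Step 5: insert 40 -> lo=[27, 31, 40] (size 3, max 40) hi=[40, 47] (size 2, min 40) -> median=40
Step 6: insert 44 -> lo=[27, 31, 40] (size 3, max 40) hi=[40, 44, 47] (size 3, min 40) -> median=40
Step 7: insert 1 -> lo=[1, 27, 31, 40] (size 4, max 40) hi=[40, 44, 47] (size 3, min 40) -> median=40
Step 8: insert 33 -> lo=[1, 27, 31, 33] (size 4, max 33) hi=[40, 40, 44, 47] (size 4, min 40) -> median=36.5
Step 9: insert 47 -> lo=[1, 27, 31, 33, 40] (size 5, max 40) hi=[40, 44, 47, 47] (size 4, min 40) -> median=40
Step 10: insert 11 -> lo=[1, 11, 27, 31, 33] (size 5, max 33) hi=[40, 40, 44, 47, 47] (size 5, min 40) -> median=36.5
Step 11: insert 7 -> lo=[1, 7, 11, 27, 31, 33] (size 6, max 33) hi=[40, 40, 44, 47, 47] (size 5, min 40) -> median=33
Step 12: insert 15 -> lo=[1, 7, 11, 15, 27, 31] (size 6, max 31) hi=[33, 40, 40, 44, 47, 47] (size 6, min 33) -> median=32
Step 13: insert 45 -> lo=[1, 7, 11, 15, 27, 31, 33] (size 7, max 33) hi=[40, 40, 44, 45, 47, 47] (size 6, min 40) -> median=33
Step 14: insert 50 -> lo=[1, 7, 11, 15, 27, 31, 33] (size 7, max 33) hi=[40, 40, 44, 45, 47, 47, 50] (size 7, min 40) -> median=36.5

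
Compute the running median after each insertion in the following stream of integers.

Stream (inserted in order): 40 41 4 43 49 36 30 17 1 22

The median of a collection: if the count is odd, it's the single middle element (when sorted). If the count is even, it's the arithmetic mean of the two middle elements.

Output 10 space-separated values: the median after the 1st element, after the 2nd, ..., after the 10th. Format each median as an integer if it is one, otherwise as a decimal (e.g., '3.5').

Step 1: insert 40 -> lo=[40] (size 1, max 40) hi=[] (size 0) -> median=40
Step 2: insert 41 -> lo=[40] (size 1, max 40) hi=[41] (size 1, min 41) -> median=40.5
Step 3: insert 4 -> lo=[4, 40] (size 2, max 40) hi=[41] (size 1, min 41) -> median=40
Step 4: insert 43 -> lo=[4, 40] (size 2, max 40) hi=[41, 43] (size 2, min 41) -> median=40.5
Step 5: insert 49 -> lo=[4, 40, 41] (size 3, max 41) hi=[43, 49] (size 2, min 43) -> median=41
Step 6: insert 36 -> lo=[4, 36, 40] (size 3, max 40) hi=[41, 43, 49] (size 3, min 41) -> median=40.5
Step 7: insert 30 -> lo=[4, 30, 36, 40] (size 4, max 40) hi=[41, 43, 49] (size 3, min 41) -> median=40
Step 8: insert 17 -> lo=[4, 17, 30, 36] (size 4, max 36) hi=[40, 41, 43, 49] (size 4, min 40) -> median=38
Step 9: insert 1 -> lo=[1, 4, 17, 30, 36] (size 5, max 36) hi=[40, 41, 43, 49] (size 4, min 40) -> median=36
Step 10: insert 22 -> lo=[1, 4, 17, 22, 30] (size 5, max 30) hi=[36, 40, 41, 43, 49] (size 5, min 36) -> median=33

Answer: 40 40.5 40 40.5 41 40.5 40 38 36 33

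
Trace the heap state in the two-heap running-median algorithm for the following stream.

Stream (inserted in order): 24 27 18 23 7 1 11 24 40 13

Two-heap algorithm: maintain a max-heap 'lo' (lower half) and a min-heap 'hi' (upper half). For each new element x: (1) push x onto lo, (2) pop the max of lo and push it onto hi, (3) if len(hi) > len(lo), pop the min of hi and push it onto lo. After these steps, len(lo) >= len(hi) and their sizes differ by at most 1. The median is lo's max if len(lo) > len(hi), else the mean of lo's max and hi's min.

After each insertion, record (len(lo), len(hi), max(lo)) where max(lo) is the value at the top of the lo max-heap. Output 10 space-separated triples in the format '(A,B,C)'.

Answer: (1,0,24) (1,1,24) (2,1,24) (2,2,23) (3,2,23) (3,3,18) (4,3,18) (4,4,18) (5,4,23) (5,5,18)

Derivation:
Step 1: insert 24 -> lo=[24] hi=[] -> (len(lo)=1, len(hi)=0, max(lo)=24)
Step 2: insert 27 -> lo=[24] hi=[27] -> (len(lo)=1, len(hi)=1, max(lo)=24)
Step 3: insert 18 -> lo=[18, 24] hi=[27] -> (len(lo)=2, len(hi)=1, max(lo)=24)
Step 4: insert 23 -> lo=[18, 23] hi=[24, 27] -> (len(lo)=2, len(hi)=2, max(lo)=23)
Step 5: insert 7 -> lo=[7, 18, 23] hi=[24, 27] -> (len(lo)=3, len(hi)=2, max(lo)=23)
Step 6: insert 1 -> lo=[1, 7, 18] hi=[23, 24, 27] -> (len(lo)=3, len(hi)=3, max(lo)=18)
Step 7: insert 11 -> lo=[1, 7, 11, 18] hi=[23, 24, 27] -> (len(lo)=4, len(hi)=3, max(lo)=18)
Step 8: insert 24 -> lo=[1, 7, 11, 18] hi=[23, 24, 24, 27] -> (len(lo)=4, len(hi)=4, max(lo)=18)
Step 9: insert 40 -> lo=[1, 7, 11, 18, 23] hi=[24, 24, 27, 40] -> (len(lo)=5, len(hi)=4, max(lo)=23)
Step 10: insert 13 -> lo=[1, 7, 11, 13, 18] hi=[23, 24, 24, 27, 40] -> (len(lo)=5, len(hi)=5, max(lo)=18)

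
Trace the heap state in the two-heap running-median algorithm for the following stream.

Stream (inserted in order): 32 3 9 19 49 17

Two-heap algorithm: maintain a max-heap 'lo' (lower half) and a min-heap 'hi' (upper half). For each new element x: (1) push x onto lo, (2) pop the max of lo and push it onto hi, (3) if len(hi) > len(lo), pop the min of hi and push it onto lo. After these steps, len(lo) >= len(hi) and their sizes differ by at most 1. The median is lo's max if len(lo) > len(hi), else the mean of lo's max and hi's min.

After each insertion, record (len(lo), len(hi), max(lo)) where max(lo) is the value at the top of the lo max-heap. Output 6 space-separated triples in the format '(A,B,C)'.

Answer: (1,0,32) (1,1,3) (2,1,9) (2,2,9) (3,2,19) (3,3,17)

Derivation:
Step 1: insert 32 -> lo=[32] hi=[] -> (len(lo)=1, len(hi)=0, max(lo)=32)
Step 2: insert 3 -> lo=[3] hi=[32] -> (len(lo)=1, len(hi)=1, max(lo)=3)
Step 3: insert 9 -> lo=[3, 9] hi=[32] -> (len(lo)=2, len(hi)=1, max(lo)=9)
Step 4: insert 19 -> lo=[3, 9] hi=[19, 32] -> (len(lo)=2, len(hi)=2, max(lo)=9)
Step 5: insert 49 -> lo=[3, 9, 19] hi=[32, 49] -> (len(lo)=3, len(hi)=2, max(lo)=19)
Step 6: insert 17 -> lo=[3, 9, 17] hi=[19, 32, 49] -> (len(lo)=3, len(hi)=3, max(lo)=17)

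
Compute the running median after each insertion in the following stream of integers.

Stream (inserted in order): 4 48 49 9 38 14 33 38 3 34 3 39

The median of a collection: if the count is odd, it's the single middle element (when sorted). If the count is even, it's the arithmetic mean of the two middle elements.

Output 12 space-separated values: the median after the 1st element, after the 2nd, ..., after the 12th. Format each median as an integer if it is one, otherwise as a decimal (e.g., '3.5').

Answer: 4 26 48 28.5 38 26 33 35.5 33 33.5 33 33.5

Derivation:
Step 1: insert 4 -> lo=[4] (size 1, max 4) hi=[] (size 0) -> median=4
Step 2: insert 48 -> lo=[4] (size 1, max 4) hi=[48] (size 1, min 48) -> median=26
Step 3: insert 49 -> lo=[4, 48] (size 2, max 48) hi=[49] (size 1, min 49) -> median=48
Step 4: insert 9 -> lo=[4, 9] (size 2, max 9) hi=[48, 49] (size 2, min 48) -> median=28.5
Step 5: insert 38 -> lo=[4, 9, 38] (size 3, max 38) hi=[48, 49] (size 2, min 48) -> median=38
Step 6: insert 14 -> lo=[4, 9, 14] (size 3, max 14) hi=[38, 48, 49] (size 3, min 38) -> median=26
Step 7: insert 33 -> lo=[4, 9, 14, 33] (size 4, max 33) hi=[38, 48, 49] (size 3, min 38) -> median=33
Step 8: insert 38 -> lo=[4, 9, 14, 33] (size 4, max 33) hi=[38, 38, 48, 49] (size 4, min 38) -> median=35.5
Step 9: insert 3 -> lo=[3, 4, 9, 14, 33] (size 5, max 33) hi=[38, 38, 48, 49] (size 4, min 38) -> median=33
Step 10: insert 34 -> lo=[3, 4, 9, 14, 33] (size 5, max 33) hi=[34, 38, 38, 48, 49] (size 5, min 34) -> median=33.5
Step 11: insert 3 -> lo=[3, 3, 4, 9, 14, 33] (size 6, max 33) hi=[34, 38, 38, 48, 49] (size 5, min 34) -> median=33
Step 12: insert 39 -> lo=[3, 3, 4, 9, 14, 33] (size 6, max 33) hi=[34, 38, 38, 39, 48, 49] (size 6, min 34) -> median=33.5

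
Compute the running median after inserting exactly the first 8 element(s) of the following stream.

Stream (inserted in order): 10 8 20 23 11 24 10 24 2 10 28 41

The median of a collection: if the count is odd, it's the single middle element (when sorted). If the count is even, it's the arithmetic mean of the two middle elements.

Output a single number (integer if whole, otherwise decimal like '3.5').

Step 1: insert 10 -> lo=[10] (size 1, max 10) hi=[] (size 0) -> median=10
Step 2: insert 8 -> lo=[8] (size 1, max 8) hi=[10] (size 1, min 10) -> median=9
Step 3: insert 20 -> lo=[8, 10] (size 2, max 10) hi=[20] (size 1, min 20) -> median=10
Step 4: insert 23 -> lo=[8, 10] (size 2, max 10) hi=[20, 23] (size 2, min 20) -> median=15
Step 5: insert 11 -> lo=[8, 10, 11] (size 3, max 11) hi=[20, 23] (size 2, min 20) -> median=11
Step 6: insert 24 -> lo=[8, 10, 11] (size 3, max 11) hi=[20, 23, 24] (size 3, min 20) -> median=15.5
Step 7: insert 10 -> lo=[8, 10, 10, 11] (size 4, max 11) hi=[20, 23, 24] (size 3, min 20) -> median=11
Step 8: insert 24 -> lo=[8, 10, 10, 11] (size 4, max 11) hi=[20, 23, 24, 24] (size 4, min 20) -> median=15.5

Answer: 15.5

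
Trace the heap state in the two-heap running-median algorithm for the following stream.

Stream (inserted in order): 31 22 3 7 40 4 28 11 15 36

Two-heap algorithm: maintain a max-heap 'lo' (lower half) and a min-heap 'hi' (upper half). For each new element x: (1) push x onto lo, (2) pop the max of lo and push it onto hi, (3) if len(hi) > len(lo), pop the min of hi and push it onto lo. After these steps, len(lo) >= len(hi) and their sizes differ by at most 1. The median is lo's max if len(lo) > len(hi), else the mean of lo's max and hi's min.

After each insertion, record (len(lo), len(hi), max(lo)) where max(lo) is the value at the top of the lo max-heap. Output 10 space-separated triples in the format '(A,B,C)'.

Step 1: insert 31 -> lo=[31] hi=[] -> (len(lo)=1, len(hi)=0, max(lo)=31)
Step 2: insert 22 -> lo=[22] hi=[31] -> (len(lo)=1, len(hi)=1, max(lo)=22)
Step 3: insert 3 -> lo=[3, 22] hi=[31] -> (len(lo)=2, len(hi)=1, max(lo)=22)
Step 4: insert 7 -> lo=[3, 7] hi=[22, 31] -> (len(lo)=2, len(hi)=2, max(lo)=7)
Step 5: insert 40 -> lo=[3, 7, 22] hi=[31, 40] -> (len(lo)=3, len(hi)=2, max(lo)=22)
Step 6: insert 4 -> lo=[3, 4, 7] hi=[22, 31, 40] -> (len(lo)=3, len(hi)=3, max(lo)=7)
Step 7: insert 28 -> lo=[3, 4, 7, 22] hi=[28, 31, 40] -> (len(lo)=4, len(hi)=3, max(lo)=22)
Step 8: insert 11 -> lo=[3, 4, 7, 11] hi=[22, 28, 31, 40] -> (len(lo)=4, len(hi)=4, max(lo)=11)
Step 9: insert 15 -> lo=[3, 4, 7, 11, 15] hi=[22, 28, 31, 40] -> (len(lo)=5, len(hi)=4, max(lo)=15)
Step 10: insert 36 -> lo=[3, 4, 7, 11, 15] hi=[22, 28, 31, 36, 40] -> (len(lo)=5, len(hi)=5, max(lo)=15)

Answer: (1,0,31) (1,1,22) (2,1,22) (2,2,7) (3,2,22) (3,3,7) (4,3,22) (4,4,11) (5,4,15) (5,5,15)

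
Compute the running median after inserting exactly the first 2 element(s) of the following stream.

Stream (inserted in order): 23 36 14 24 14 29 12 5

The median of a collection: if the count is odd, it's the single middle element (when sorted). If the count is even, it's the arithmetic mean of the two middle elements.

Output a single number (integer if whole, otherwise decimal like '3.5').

Step 1: insert 23 -> lo=[23] (size 1, max 23) hi=[] (size 0) -> median=23
Step 2: insert 36 -> lo=[23] (size 1, max 23) hi=[36] (size 1, min 36) -> median=29.5

Answer: 29.5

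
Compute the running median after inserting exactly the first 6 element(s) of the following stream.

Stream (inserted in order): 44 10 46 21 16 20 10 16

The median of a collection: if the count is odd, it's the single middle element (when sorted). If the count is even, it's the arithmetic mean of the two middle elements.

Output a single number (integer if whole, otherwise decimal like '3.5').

Answer: 20.5

Derivation:
Step 1: insert 44 -> lo=[44] (size 1, max 44) hi=[] (size 0) -> median=44
Step 2: insert 10 -> lo=[10] (size 1, max 10) hi=[44] (size 1, min 44) -> median=27
Step 3: insert 46 -> lo=[10, 44] (size 2, max 44) hi=[46] (size 1, min 46) -> median=44
Step 4: insert 21 -> lo=[10, 21] (size 2, max 21) hi=[44, 46] (size 2, min 44) -> median=32.5
Step 5: insert 16 -> lo=[10, 16, 21] (size 3, max 21) hi=[44, 46] (size 2, min 44) -> median=21
Step 6: insert 20 -> lo=[10, 16, 20] (size 3, max 20) hi=[21, 44, 46] (size 3, min 21) -> median=20.5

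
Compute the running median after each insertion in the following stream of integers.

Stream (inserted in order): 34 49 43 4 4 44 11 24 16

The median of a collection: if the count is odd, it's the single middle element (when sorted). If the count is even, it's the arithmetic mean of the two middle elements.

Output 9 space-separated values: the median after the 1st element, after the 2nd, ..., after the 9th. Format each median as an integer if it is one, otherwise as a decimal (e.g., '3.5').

Answer: 34 41.5 43 38.5 34 38.5 34 29 24

Derivation:
Step 1: insert 34 -> lo=[34] (size 1, max 34) hi=[] (size 0) -> median=34
Step 2: insert 49 -> lo=[34] (size 1, max 34) hi=[49] (size 1, min 49) -> median=41.5
Step 3: insert 43 -> lo=[34, 43] (size 2, max 43) hi=[49] (size 1, min 49) -> median=43
Step 4: insert 4 -> lo=[4, 34] (size 2, max 34) hi=[43, 49] (size 2, min 43) -> median=38.5
Step 5: insert 4 -> lo=[4, 4, 34] (size 3, max 34) hi=[43, 49] (size 2, min 43) -> median=34
Step 6: insert 44 -> lo=[4, 4, 34] (size 3, max 34) hi=[43, 44, 49] (size 3, min 43) -> median=38.5
Step 7: insert 11 -> lo=[4, 4, 11, 34] (size 4, max 34) hi=[43, 44, 49] (size 3, min 43) -> median=34
Step 8: insert 24 -> lo=[4, 4, 11, 24] (size 4, max 24) hi=[34, 43, 44, 49] (size 4, min 34) -> median=29
Step 9: insert 16 -> lo=[4, 4, 11, 16, 24] (size 5, max 24) hi=[34, 43, 44, 49] (size 4, min 34) -> median=24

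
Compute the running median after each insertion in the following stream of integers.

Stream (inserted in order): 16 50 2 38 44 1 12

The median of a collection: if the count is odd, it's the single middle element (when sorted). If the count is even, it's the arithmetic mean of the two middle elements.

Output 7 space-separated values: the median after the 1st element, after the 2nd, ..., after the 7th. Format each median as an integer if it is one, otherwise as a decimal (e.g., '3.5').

Answer: 16 33 16 27 38 27 16

Derivation:
Step 1: insert 16 -> lo=[16] (size 1, max 16) hi=[] (size 0) -> median=16
Step 2: insert 50 -> lo=[16] (size 1, max 16) hi=[50] (size 1, min 50) -> median=33
Step 3: insert 2 -> lo=[2, 16] (size 2, max 16) hi=[50] (size 1, min 50) -> median=16
Step 4: insert 38 -> lo=[2, 16] (size 2, max 16) hi=[38, 50] (size 2, min 38) -> median=27
Step 5: insert 44 -> lo=[2, 16, 38] (size 3, max 38) hi=[44, 50] (size 2, min 44) -> median=38
Step 6: insert 1 -> lo=[1, 2, 16] (size 3, max 16) hi=[38, 44, 50] (size 3, min 38) -> median=27
Step 7: insert 12 -> lo=[1, 2, 12, 16] (size 4, max 16) hi=[38, 44, 50] (size 3, min 38) -> median=16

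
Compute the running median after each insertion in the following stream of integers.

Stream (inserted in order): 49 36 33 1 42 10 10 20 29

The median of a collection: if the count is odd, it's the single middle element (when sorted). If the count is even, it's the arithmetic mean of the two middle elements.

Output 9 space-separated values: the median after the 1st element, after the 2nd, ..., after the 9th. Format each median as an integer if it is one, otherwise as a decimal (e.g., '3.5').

Answer: 49 42.5 36 34.5 36 34.5 33 26.5 29

Derivation:
Step 1: insert 49 -> lo=[49] (size 1, max 49) hi=[] (size 0) -> median=49
Step 2: insert 36 -> lo=[36] (size 1, max 36) hi=[49] (size 1, min 49) -> median=42.5
Step 3: insert 33 -> lo=[33, 36] (size 2, max 36) hi=[49] (size 1, min 49) -> median=36
Step 4: insert 1 -> lo=[1, 33] (size 2, max 33) hi=[36, 49] (size 2, min 36) -> median=34.5
Step 5: insert 42 -> lo=[1, 33, 36] (size 3, max 36) hi=[42, 49] (size 2, min 42) -> median=36
Step 6: insert 10 -> lo=[1, 10, 33] (size 3, max 33) hi=[36, 42, 49] (size 3, min 36) -> median=34.5
Step 7: insert 10 -> lo=[1, 10, 10, 33] (size 4, max 33) hi=[36, 42, 49] (size 3, min 36) -> median=33
Step 8: insert 20 -> lo=[1, 10, 10, 20] (size 4, max 20) hi=[33, 36, 42, 49] (size 4, min 33) -> median=26.5
Step 9: insert 29 -> lo=[1, 10, 10, 20, 29] (size 5, max 29) hi=[33, 36, 42, 49] (size 4, min 33) -> median=29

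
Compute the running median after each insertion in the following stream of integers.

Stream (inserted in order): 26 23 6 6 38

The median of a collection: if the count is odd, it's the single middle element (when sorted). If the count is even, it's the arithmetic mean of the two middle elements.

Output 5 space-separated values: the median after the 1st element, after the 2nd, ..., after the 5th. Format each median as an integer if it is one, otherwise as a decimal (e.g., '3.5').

Step 1: insert 26 -> lo=[26] (size 1, max 26) hi=[] (size 0) -> median=26
Step 2: insert 23 -> lo=[23] (size 1, max 23) hi=[26] (size 1, min 26) -> median=24.5
Step 3: insert 6 -> lo=[6, 23] (size 2, max 23) hi=[26] (size 1, min 26) -> median=23
Step 4: insert 6 -> lo=[6, 6] (size 2, max 6) hi=[23, 26] (size 2, min 23) -> median=14.5
Step 5: insert 38 -> lo=[6, 6, 23] (size 3, max 23) hi=[26, 38] (size 2, min 26) -> median=23

Answer: 26 24.5 23 14.5 23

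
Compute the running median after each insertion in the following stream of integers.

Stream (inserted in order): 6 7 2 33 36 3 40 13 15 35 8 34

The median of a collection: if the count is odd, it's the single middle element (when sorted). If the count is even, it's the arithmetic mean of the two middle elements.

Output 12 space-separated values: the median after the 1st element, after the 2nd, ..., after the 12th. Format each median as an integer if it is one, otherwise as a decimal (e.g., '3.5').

Step 1: insert 6 -> lo=[6] (size 1, max 6) hi=[] (size 0) -> median=6
Step 2: insert 7 -> lo=[6] (size 1, max 6) hi=[7] (size 1, min 7) -> median=6.5
Step 3: insert 2 -> lo=[2, 6] (size 2, max 6) hi=[7] (size 1, min 7) -> median=6
Step 4: insert 33 -> lo=[2, 6] (size 2, max 6) hi=[7, 33] (size 2, min 7) -> median=6.5
Step 5: insert 36 -> lo=[2, 6, 7] (size 3, max 7) hi=[33, 36] (size 2, min 33) -> median=7
Step 6: insert 3 -> lo=[2, 3, 6] (size 3, max 6) hi=[7, 33, 36] (size 3, min 7) -> median=6.5
Step 7: insert 40 -> lo=[2, 3, 6, 7] (size 4, max 7) hi=[33, 36, 40] (size 3, min 33) -> median=7
Step 8: insert 13 -> lo=[2, 3, 6, 7] (size 4, max 7) hi=[13, 33, 36, 40] (size 4, min 13) -> median=10
Step 9: insert 15 -> lo=[2, 3, 6, 7, 13] (size 5, max 13) hi=[15, 33, 36, 40] (size 4, min 15) -> median=13
Step 10: insert 35 -> lo=[2, 3, 6, 7, 13] (size 5, max 13) hi=[15, 33, 35, 36, 40] (size 5, min 15) -> median=14
Step 11: insert 8 -> lo=[2, 3, 6, 7, 8, 13] (size 6, max 13) hi=[15, 33, 35, 36, 40] (size 5, min 15) -> median=13
Step 12: insert 34 -> lo=[2, 3, 6, 7, 8, 13] (size 6, max 13) hi=[15, 33, 34, 35, 36, 40] (size 6, min 15) -> median=14

Answer: 6 6.5 6 6.5 7 6.5 7 10 13 14 13 14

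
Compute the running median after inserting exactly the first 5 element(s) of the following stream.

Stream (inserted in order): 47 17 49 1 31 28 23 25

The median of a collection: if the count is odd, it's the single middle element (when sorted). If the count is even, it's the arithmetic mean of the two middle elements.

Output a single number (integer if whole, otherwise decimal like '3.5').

Step 1: insert 47 -> lo=[47] (size 1, max 47) hi=[] (size 0) -> median=47
Step 2: insert 17 -> lo=[17] (size 1, max 17) hi=[47] (size 1, min 47) -> median=32
Step 3: insert 49 -> lo=[17, 47] (size 2, max 47) hi=[49] (size 1, min 49) -> median=47
Step 4: insert 1 -> lo=[1, 17] (size 2, max 17) hi=[47, 49] (size 2, min 47) -> median=32
Step 5: insert 31 -> lo=[1, 17, 31] (size 3, max 31) hi=[47, 49] (size 2, min 47) -> median=31

Answer: 31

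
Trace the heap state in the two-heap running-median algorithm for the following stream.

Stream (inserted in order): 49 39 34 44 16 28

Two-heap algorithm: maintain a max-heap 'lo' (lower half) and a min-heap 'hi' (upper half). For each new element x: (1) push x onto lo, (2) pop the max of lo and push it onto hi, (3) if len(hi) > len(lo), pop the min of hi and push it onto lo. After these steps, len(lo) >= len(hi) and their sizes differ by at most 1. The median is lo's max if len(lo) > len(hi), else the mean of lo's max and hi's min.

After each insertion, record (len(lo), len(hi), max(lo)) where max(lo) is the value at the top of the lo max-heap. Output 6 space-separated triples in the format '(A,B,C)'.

Answer: (1,0,49) (1,1,39) (2,1,39) (2,2,39) (3,2,39) (3,3,34)

Derivation:
Step 1: insert 49 -> lo=[49] hi=[] -> (len(lo)=1, len(hi)=0, max(lo)=49)
Step 2: insert 39 -> lo=[39] hi=[49] -> (len(lo)=1, len(hi)=1, max(lo)=39)
Step 3: insert 34 -> lo=[34, 39] hi=[49] -> (len(lo)=2, len(hi)=1, max(lo)=39)
Step 4: insert 44 -> lo=[34, 39] hi=[44, 49] -> (len(lo)=2, len(hi)=2, max(lo)=39)
Step 5: insert 16 -> lo=[16, 34, 39] hi=[44, 49] -> (len(lo)=3, len(hi)=2, max(lo)=39)
Step 6: insert 28 -> lo=[16, 28, 34] hi=[39, 44, 49] -> (len(lo)=3, len(hi)=3, max(lo)=34)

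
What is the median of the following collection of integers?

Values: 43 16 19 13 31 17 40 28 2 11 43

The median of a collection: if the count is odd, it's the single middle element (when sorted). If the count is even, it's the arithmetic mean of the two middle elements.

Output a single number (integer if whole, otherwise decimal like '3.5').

Answer: 19

Derivation:
Step 1: insert 43 -> lo=[43] (size 1, max 43) hi=[] (size 0) -> median=43
Step 2: insert 16 -> lo=[16] (size 1, max 16) hi=[43] (size 1, min 43) -> median=29.5
Step 3: insert 19 -> lo=[16, 19] (size 2, max 19) hi=[43] (size 1, min 43) -> median=19
Step 4: insert 13 -> lo=[13, 16] (size 2, max 16) hi=[19, 43] (size 2, min 19) -> median=17.5
Step 5: insert 31 -> lo=[13, 16, 19] (size 3, max 19) hi=[31, 43] (size 2, min 31) -> median=19
Step 6: insert 17 -> lo=[13, 16, 17] (size 3, max 17) hi=[19, 31, 43] (size 3, min 19) -> median=18
Step 7: insert 40 -> lo=[13, 16, 17, 19] (size 4, max 19) hi=[31, 40, 43] (size 3, min 31) -> median=19
Step 8: insert 28 -> lo=[13, 16, 17, 19] (size 4, max 19) hi=[28, 31, 40, 43] (size 4, min 28) -> median=23.5
Step 9: insert 2 -> lo=[2, 13, 16, 17, 19] (size 5, max 19) hi=[28, 31, 40, 43] (size 4, min 28) -> median=19
Step 10: insert 11 -> lo=[2, 11, 13, 16, 17] (size 5, max 17) hi=[19, 28, 31, 40, 43] (size 5, min 19) -> median=18
Step 11: insert 43 -> lo=[2, 11, 13, 16, 17, 19] (size 6, max 19) hi=[28, 31, 40, 43, 43] (size 5, min 28) -> median=19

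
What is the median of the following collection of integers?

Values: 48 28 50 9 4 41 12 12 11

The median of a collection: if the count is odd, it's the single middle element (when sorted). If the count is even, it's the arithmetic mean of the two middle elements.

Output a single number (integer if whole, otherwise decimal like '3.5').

Step 1: insert 48 -> lo=[48] (size 1, max 48) hi=[] (size 0) -> median=48
Step 2: insert 28 -> lo=[28] (size 1, max 28) hi=[48] (size 1, min 48) -> median=38
Step 3: insert 50 -> lo=[28, 48] (size 2, max 48) hi=[50] (size 1, min 50) -> median=48
Step 4: insert 9 -> lo=[9, 28] (size 2, max 28) hi=[48, 50] (size 2, min 48) -> median=38
Step 5: insert 4 -> lo=[4, 9, 28] (size 3, max 28) hi=[48, 50] (size 2, min 48) -> median=28
Step 6: insert 41 -> lo=[4, 9, 28] (size 3, max 28) hi=[41, 48, 50] (size 3, min 41) -> median=34.5
Step 7: insert 12 -> lo=[4, 9, 12, 28] (size 4, max 28) hi=[41, 48, 50] (size 3, min 41) -> median=28
Step 8: insert 12 -> lo=[4, 9, 12, 12] (size 4, max 12) hi=[28, 41, 48, 50] (size 4, min 28) -> median=20
Step 9: insert 11 -> lo=[4, 9, 11, 12, 12] (size 5, max 12) hi=[28, 41, 48, 50] (size 4, min 28) -> median=12

Answer: 12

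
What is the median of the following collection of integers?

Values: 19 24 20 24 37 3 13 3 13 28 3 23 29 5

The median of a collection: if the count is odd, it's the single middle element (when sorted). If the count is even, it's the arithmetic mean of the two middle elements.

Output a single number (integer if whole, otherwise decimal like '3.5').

Step 1: insert 19 -> lo=[19] (size 1, max 19) hi=[] (size 0) -> median=19
Step 2: insert 24 -> lo=[19] (size 1, max 19) hi=[24] (size 1, min 24) -> median=21.5
Step 3: insert 20 -> lo=[19, 20] (size 2, max 20) hi=[24] (size 1, min 24) -> median=20
Step 4: insert 24 -> lo=[19, 20] (size 2, max 20) hi=[24, 24] (size 2, min 24) -> median=22
Step 5: insert 37 -> lo=[19, 20, 24] (size 3, max 24) hi=[24, 37] (size 2, min 24) -> median=24
Step 6: insert 3 -> lo=[3, 19, 20] (size 3, max 20) hi=[24, 24, 37] (size 3, min 24) -> median=22
Step 7: insert 13 -> lo=[3, 13, 19, 20] (size 4, max 20) hi=[24, 24, 37] (size 3, min 24) -> median=20
Step 8: insert 3 -> lo=[3, 3, 13, 19] (size 4, max 19) hi=[20, 24, 24, 37] (size 4, min 20) -> median=19.5
Step 9: insert 13 -> lo=[3, 3, 13, 13, 19] (size 5, max 19) hi=[20, 24, 24, 37] (size 4, min 20) -> median=19
Step 10: insert 28 -> lo=[3, 3, 13, 13, 19] (size 5, max 19) hi=[20, 24, 24, 28, 37] (size 5, min 20) -> median=19.5
Step 11: insert 3 -> lo=[3, 3, 3, 13, 13, 19] (size 6, max 19) hi=[20, 24, 24, 28, 37] (size 5, min 20) -> median=19
Step 12: insert 23 -> lo=[3, 3, 3, 13, 13, 19] (size 6, max 19) hi=[20, 23, 24, 24, 28, 37] (size 6, min 20) -> median=19.5
Step 13: insert 29 -> lo=[3, 3, 3, 13, 13, 19, 20] (size 7, max 20) hi=[23, 24, 24, 28, 29, 37] (size 6, min 23) -> median=20
Step 14: insert 5 -> lo=[3, 3, 3, 5, 13, 13, 19] (size 7, max 19) hi=[20, 23, 24, 24, 28, 29, 37] (size 7, min 20) -> median=19.5

Answer: 19.5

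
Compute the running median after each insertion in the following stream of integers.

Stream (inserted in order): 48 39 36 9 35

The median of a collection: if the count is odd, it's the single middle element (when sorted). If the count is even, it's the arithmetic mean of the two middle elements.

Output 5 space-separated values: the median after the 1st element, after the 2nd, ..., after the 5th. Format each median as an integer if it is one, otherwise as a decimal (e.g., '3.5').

Answer: 48 43.5 39 37.5 36

Derivation:
Step 1: insert 48 -> lo=[48] (size 1, max 48) hi=[] (size 0) -> median=48
Step 2: insert 39 -> lo=[39] (size 1, max 39) hi=[48] (size 1, min 48) -> median=43.5
Step 3: insert 36 -> lo=[36, 39] (size 2, max 39) hi=[48] (size 1, min 48) -> median=39
Step 4: insert 9 -> lo=[9, 36] (size 2, max 36) hi=[39, 48] (size 2, min 39) -> median=37.5
Step 5: insert 35 -> lo=[9, 35, 36] (size 3, max 36) hi=[39, 48] (size 2, min 39) -> median=36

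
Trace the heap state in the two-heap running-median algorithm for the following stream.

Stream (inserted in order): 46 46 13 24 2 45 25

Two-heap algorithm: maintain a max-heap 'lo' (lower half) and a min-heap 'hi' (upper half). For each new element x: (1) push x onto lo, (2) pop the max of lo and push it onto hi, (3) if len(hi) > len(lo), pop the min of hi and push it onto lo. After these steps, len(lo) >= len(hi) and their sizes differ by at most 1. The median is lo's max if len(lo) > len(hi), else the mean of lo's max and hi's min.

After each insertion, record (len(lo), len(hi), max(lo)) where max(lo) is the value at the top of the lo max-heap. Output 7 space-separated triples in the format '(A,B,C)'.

Step 1: insert 46 -> lo=[46] hi=[] -> (len(lo)=1, len(hi)=0, max(lo)=46)
Step 2: insert 46 -> lo=[46] hi=[46] -> (len(lo)=1, len(hi)=1, max(lo)=46)
Step 3: insert 13 -> lo=[13, 46] hi=[46] -> (len(lo)=2, len(hi)=1, max(lo)=46)
Step 4: insert 24 -> lo=[13, 24] hi=[46, 46] -> (len(lo)=2, len(hi)=2, max(lo)=24)
Step 5: insert 2 -> lo=[2, 13, 24] hi=[46, 46] -> (len(lo)=3, len(hi)=2, max(lo)=24)
Step 6: insert 45 -> lo=[2, 13, 24] hi=[45, 46, 46] -> (len(lo)=3, len(hi)=3, max(lo)=24)
Step 7: insert 25 -> lo=[2, 13, 24, 25] hi=[45, 46, 46] -> (len(lo)=4, len(hi)=3, max(lo)=25)

Answer: (1,0,46) (1,1,46) (2,1,46) (2,2,24) (3,2,24) (3,3,24) (4,3,25)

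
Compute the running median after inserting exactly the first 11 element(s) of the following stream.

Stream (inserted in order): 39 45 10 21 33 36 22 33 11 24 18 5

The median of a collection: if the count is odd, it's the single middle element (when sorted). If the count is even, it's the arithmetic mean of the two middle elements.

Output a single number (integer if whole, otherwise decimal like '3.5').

Step 1: insert 39 -> lo=[39] (size 1, max 39) hi=[] (size 0) -> median=39
Step 2: insert 45 -> lo=[39] (size 1, max 39) hi=[45] (size 1, min 45) -> median=42
Step 3: insert 10 -> lo=[10, 39] (size 2, max 39) hi=[45] (size 1, min 45) -> median=39
Step 4: insert 21 -> lo=[10, 21] (size 2, max 21) hi=[39, 45] (size 2, min 39) -> median=30
Step 5: insert 33 -> lo=[10, 21, 33] (size 3, max 33) hi=[39, 45] (size 2, min 39) -> median=33
Step 6: insert 36 -> lo=[10, 21, 33] (size 3, max 33) hi=[36, 39, 45] (size 3, min 36) -> median=34.5
Step 7: insert 22 -> lo=[10, 21, 22, 33] (size 4, max 33) hi=[36, 39, 45] (size 3, min 36) -> median=33
Step 8: insert 33 -> lo=[10, 21, 22, 33] (size 4, max 33) hi=[33, 36, 39, 45] (size 4, min 33) -> median=33
Step 9: insert 11 -> lo=[10, 11, 21, 22, 33] (size 5, max 33) hi=[33, 36, 39, 45] (size 4, min 33) -> median=33
Step 10: insert 24 -> lo=[10, 11, 21, 22, 24] (size 5, max 24) hi=[33, 33, 36, 39, 45] (size 5, min 33) -> median=28.5
Step 11: insert 18 -> lo=[10, 11, 18, 21, 22, 24] (size 6, max 24) hi=[33, 33, 36, 39, 45] (size 5, min 33) -> median=24

Answer: 24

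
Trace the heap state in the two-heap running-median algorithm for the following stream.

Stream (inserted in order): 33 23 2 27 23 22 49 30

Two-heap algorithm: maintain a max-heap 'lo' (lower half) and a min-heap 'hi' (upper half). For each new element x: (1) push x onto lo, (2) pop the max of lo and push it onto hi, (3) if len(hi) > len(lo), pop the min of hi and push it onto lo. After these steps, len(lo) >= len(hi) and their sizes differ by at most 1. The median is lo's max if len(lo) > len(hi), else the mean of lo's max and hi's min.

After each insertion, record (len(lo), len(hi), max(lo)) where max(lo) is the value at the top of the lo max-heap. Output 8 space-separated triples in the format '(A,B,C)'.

Answer: (1,0,33) (1,1,23) (2,1,23) (2,2,23) (3,2,23) (3,3,23) (4,3,23) (4,4,23)

Derivation:
Step 1: insert 33 -> lo=[33] hi=[] -> (len(lo)=1, len(hi)=0, max(lo)=33)
Step 2: insert 23 -> lo=[23] hi=[33] -> (len(lo)=1, len(hi)=1, max(lo)=23)
Step 3: insert 2 -> lo=[2, 23] hi=[33] -> (len(lo)=2, len(hi)=1, max(lo)=23)
Step 4: insert 27 -> lo=[2, 23] hi=[27, 33] -> (len(lo)=2, len(hi)=2, max(lo)=23)
Step 5: insert 23 -> lo=[2, 23, 23] hi=[27, 33] -> (len(lo)=3, len(hi)=2, max(lo)=23)
Step 6: insert 22 -> lo=[2, 22, 23] hi=[23, 27, 33] -> (len(lo)=3, len(hi)=3, max(lo)=23)
Step 7: insert 49 -> lo=[2, 22, 23, 23] hi=[27, 33, 49] -> (len(lo)=4, len(hi)=3, max(lo)=23)
Step 8: insert 30 -> lo=[2, 22, 23, 23] hi=[27, 30, 33, 49] -> (len(lo)=4, len(hi)=4, max(lo)=23)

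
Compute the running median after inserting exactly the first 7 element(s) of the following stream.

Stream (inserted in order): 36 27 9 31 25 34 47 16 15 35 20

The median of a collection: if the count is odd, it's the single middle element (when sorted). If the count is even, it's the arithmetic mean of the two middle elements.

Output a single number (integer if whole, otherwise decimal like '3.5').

Answer: 31

Derivation:
Step 1: insert 36 -> lo=[36] (size 1, max 36) hi=[] (size 0) -> median=36
Step 2: insert 27 -> lo=[27] (size 1, max 27) hi=[36] (size 1, min 36) -> median=31.5
Step 3: insert 9 -> lo=[9, 27] (size 2, max 27) hi=[36] (size 1, min 36) -> median=27
Step 4: insert 31 -> lo=[9, 27] (size 2, max 27) hi=[31, 36] (size 2, min 31) -> median=29
Step 5: insert 25 -> lo=[9, 25, 27] (size 3, max 27) hi=[31, 36] (size 2, min 31) -> median=27
Step 6: insert 34 -> lo=[9, 25, 27] (size 3, max 27) hi=[31, 34, 36] (size 3, min 31) -> median=29
Step 7: insert 47 -> lo=[9, 25, 27, 31] (size 4, max 31) hi=[34, 36, 47] (size 3, min 34) -> median=31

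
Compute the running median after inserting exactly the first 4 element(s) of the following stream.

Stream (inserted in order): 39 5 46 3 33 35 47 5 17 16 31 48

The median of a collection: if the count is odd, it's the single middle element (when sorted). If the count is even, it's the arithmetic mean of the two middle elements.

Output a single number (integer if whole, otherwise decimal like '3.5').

Step 1: insert 39 -> lo=[39] (size 1, max 39) hi=[] (size 0) -> median=39
Step 2: insert 5 -> lo=[5] (size 1, max 5) hi=[39] (size 1, min 39) -> median=22
Step 3: insert 46 -> lo=[5, 39] (size 2, max 39) hi=[46] (size 1, min 46) -> median=39
Step 4: insert 3 -> lo=[3, 5] (size 2, max 5) hi=[39, 46] (size 2, min 39) -> median=22

Answer: 22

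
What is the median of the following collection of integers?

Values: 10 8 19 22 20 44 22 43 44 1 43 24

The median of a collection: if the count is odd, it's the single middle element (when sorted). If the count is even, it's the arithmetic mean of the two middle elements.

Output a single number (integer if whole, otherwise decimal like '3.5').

Answer: 22

Derivation:
Step 1: insert 10 -> lo=[10] (size 1, max 10) hi=[] (size 0) -> median=10
Step 2: insert 8 -> lo=[8] (size 1, max 8) hi=[10] (size 1, min 10) -> median=9
Step 3: insert 19 -> lo=[8, 10] (size 2, max 10) hi=[19] (size 1, min 19) -> median=10
Step 4: insert 22 -> lo=[8, 10] (size 2, max 10) hi=[19, 22] (size 2, min 19) -> median=14.5
Step 5: insert 20 -> lo=[8, 10, 19] (size 3, max 19) hi=[20, 22] (size 2, min 20) -> median=19
Step 6: insert 44 -> lo=[8, 10, 19] (size 3, max 19) hi=[20, 22, 44] (size 3, min 20) -> median=19.5
Step 7: insert 22 -> lo=[8, 10, 19, 20] (size 4, max 20) hi=[22, 22, 44] (size 3, min 22) -> median=20
Step 8: insert 43 -> lo=[8, 10, 19, 20] (size 4, max 20) hi=[22, 22, 43, 44] (size 4, min 22) -> median=21
Step 9: insert 44 -> lo=[8, 10, 19, 20, 22] (size 5, max 22) hi=[22, 43, 44, 44] (size 4, min 22) -> median=22
Step 10: insert 1 -> lo=[1, 8, 10, 19, 20] (size 5, max 20) hi=[22, 22, 43, 44, 44] (size 5, min 22) -> median=21
Step 11: insert 43 -> lo=[1, 8, 10, 19, 20, 22] (size 6, max 22) hi=[22, 43, 43, 44, 44] (size 5, min 22) -> median=22
Step 12: insert 24 -> lo=[1, 8, 10, 19, 20, 22] (size 6, max 22) hi=[22, 24, 43, 43, 44, 44] (size 6, min 22) -> median=22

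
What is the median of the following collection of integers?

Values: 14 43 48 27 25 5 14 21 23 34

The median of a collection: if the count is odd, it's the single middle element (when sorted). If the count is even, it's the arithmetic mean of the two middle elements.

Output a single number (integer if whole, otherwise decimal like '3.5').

Step 1: insert 14 -> lo=[14] (size 1, max 14) hi=[] (size 0) -> median=14
Step 2: insert 43 -> lo=[14] (size 1, max 14) hi=[43] (size 1, min 43) -> median=28.5
Step 3: insert 48 -> lo=[14, 43] (size 2, max 43) hi=[48] (size 1, min 48) -> median=43
Step 4: insert 27 -> lo=[14, 27] (size 2, max 27) hi=[43, 48] (size 2, min 43) -> median=35
Step 5: insert 25 -> lo=[14, 25, 27] (size 3, max 27) hi=[43, 48] (size 2, min 43) -> median=27
Step 6: insert 5 -> lo=[5, 14, 25] (size 3, max 25) hi=[27, 43, 48] (size 3, min 27) -> median=26
Step 7: insert 14 -> lo=[5, 14, 14, 25] (size 4, max 25) hi=[27, 43, 48] (size 3, min 27) -> median=25
Step 8: insert 21 -> lo=[5, 14, 14, 21] (size 4, max 21) hi=[25, 27, 43, 48] (size 4, min 25) -> median=23
Step 9: insert 23 -> lo=[5, 14, 14, 21, 23] (size 5, max 23) hi=[25, 27, 43, 48] (size 4, min 25) -> median=23
Step 10: insert 34 -> lo=[5, 14, 14, 21, 23] (size 5, max 23) hi=[25, 27, 34, 43, 48] (size 5, min 25) -> median=24

Answer: 24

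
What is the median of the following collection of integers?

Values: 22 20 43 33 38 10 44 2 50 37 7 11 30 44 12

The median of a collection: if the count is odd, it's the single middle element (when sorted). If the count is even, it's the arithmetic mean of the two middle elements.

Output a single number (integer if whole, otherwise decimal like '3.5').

Answer: 30

Derivation:
Step 1: insert 22 -> lo=[22] (size 1, max 22) hi=[] (size 0) -> median=22
Step 2: insert 20 -> lo=[20] (size 1, max 20) hi=[22] (size 1, min 22) -> median=21
Step 3: insert 43 -> lo=[20, 22] (size 2, max 22) hi=[43] (size 1, min 43) -> median=22
Step 4: insert 33 -> lo=[20, 22] (size 2, max 22) hi=[33, 43] (size 2, min 33) -> median=27.5
Step 5: insert 38 -> lo=[20, 22, 33] (size 3, max 33) hi=[38, 43] (size 2, min 38) -> median=33
Step 6: insert 10 -> lo=[10, 20, 22] (size 3, max 22) hi=[33, 38, 43] (size 3, min 33) -> median=27.5
Step 7: insert 44 -> lo=[10, 20, 22, 33] (size 4, max 33) hi=[38, 43, 44] (size 3, min 38) -> median=33
Step 8: insert 2 -> lo=[2, 10, 20, 22] (size 4, max 22) hi=[33, 38, 43, 44] (size 4, min 33) -> median=27.5
Step 9: insert 50 -> lo=[2, 10, 20, 22, 33] (size 5, max 33) hi=[38, 43, 44, 50] (size 4, min 38) -> median=33
Step 10: insert 37 -> lo=[2, 10, 20, 22, 33] (size 5, max 33) hi=[37, 38, 43, 44, 50] (size 5, min 37) -> median=35
Step 11: insert 7 -> lo=[2, 7, 10, 20, 22, 33] (size 6, max 33) hi=[37, 38, 43, 44, 50] (size 5, min 37) -> median=33
Step 12: insert 11 -> lo=[2, 7, 10, 11, 20, 22] (size 6, max 22) hi=[33, 37, 38, 43, 44, 50] (size 6, min 33) -> median=27.5
Step 13: insert 30 -> lo=[2, 7, 10, 11, 20, 22, 30] (size 7, max 30) hi=[33, 37, 38, 43, 44, 50] (size 6, min 33) -> median=30
Step 14: insert 44 -> lo=[2, 7, 10, 11, 20, 22, 30] (size 7, max 30) hi=[33, 37, 38, 43, 44, 44, 50] (size 7, min 33) -> median=31.5
Step 15: insert 12 -> lo=[2, 7, 10, 11, 12, 20, 22, 30] (size 8, max 30) hi=[33, 37, 38, 43, 44, 44, 50] (size 7, min 33) -> median=30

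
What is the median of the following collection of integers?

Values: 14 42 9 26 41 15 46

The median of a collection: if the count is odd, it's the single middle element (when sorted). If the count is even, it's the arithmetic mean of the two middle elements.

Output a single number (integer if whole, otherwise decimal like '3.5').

Step 1: insert 14 -> lo=[14] (size 1, max 14) hi=[] (size 0) -> median=14
Step 2: insert 42 -> lo=[14] (size 1, max 14) hi=[42] (size 1, min 42) -> median=28
Step 3: insert 9 -> lo=[9, 14] (size 2, max 14) hi=[42] (size 1, min 42) -> median=14
Step 4: insert 26 -> lo=[9, 14] (size 2, max 14) hi=[26, 42] (size 2, min 26) -> median=20
Step 5: insert 41 -> lo=[9, 14, 26] (size 3, max 26) hi=[41, 42] (size 2, min 41) -> median=26
Step 6: insert 15 -> lo=[9, 14, 15] (size 3, max 15) hi=[26, 41, 42] (size 3, min 26) -> median=20.5
Step 7: insert 46 -> lo=[9, 14, 15, 26] (size 4, max 26) hi=[41, 42, 46] (size 3, min 41) -> median=26

Answer: 26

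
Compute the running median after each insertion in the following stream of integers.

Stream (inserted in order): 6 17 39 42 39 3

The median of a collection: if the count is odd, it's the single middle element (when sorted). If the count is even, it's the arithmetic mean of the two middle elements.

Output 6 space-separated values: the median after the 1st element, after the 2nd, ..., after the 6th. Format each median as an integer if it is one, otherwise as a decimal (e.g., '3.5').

Step 1: insert 6 -> lo=[6] (size 1, max 6) hi=[] (size 0) -> median=6
Step 2: insert 17 -> lo=[6] (size 1, max 6) hi=[17] (size 1, min 17) -> median=11.5
Step 3: insert 39 -> lo=[6, 17] (size 2, max 17) hi=[39] (size 1, min 39) -> median=17
Step 4: insert 42 -> lo=[6, 17] (size 2, max 17) hi=[39, 42] (size 2, min 39) -> median=28
Step 5: insert 39 -> lo=[6, 17, 39] (size 3, max 39) hi=[39, 42] (size 2, min 39) -> median=39
Step 6: insert 3 -> lo=[3, 6, 17] (size 3, max 17) hi=[39, 39, 42] (size 3, min 39) -> median=28

Answer: 6 11.5 17 28 39 28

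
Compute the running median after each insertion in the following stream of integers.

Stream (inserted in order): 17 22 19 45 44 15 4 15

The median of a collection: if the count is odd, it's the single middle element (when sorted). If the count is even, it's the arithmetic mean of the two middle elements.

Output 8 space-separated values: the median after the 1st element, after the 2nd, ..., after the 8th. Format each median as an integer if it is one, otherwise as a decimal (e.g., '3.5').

Answer: 17 19.5 19 20.5 22 20.5 19 18

Derivation:
Step 1: insert 17 -> lo=[17] (size 1, max 17) hi=[] (size 0) -> median=17
Step 2: insert 22 -> lo=[17] (size 1, max 17) hi=[22] (size 1, min 22) -> median=19.5
Step 3: insert 19 -> lo=[17, 19] (size 2, max 19) hi=[22] (size 1, min 22) -> median=19
Step 4: insert 45 -> lo=[17, 19] (size 2, max 19) hi=[22, 45] (size 2, min 22) -> median=20.5
Step 5: insert 44 -> lo=[17, 19, 22] (size 3, max 22) hi=[44, 45] (size 2, min 44) -> median=22
Step 6: insert 15 -> lo=[15, 17, 19] (size 3, max 19) hi=[22, 44, 45] (size 3, min 22) -> median=20.5
Step 7: insert 4 -> lo=[4, 15, 17, 19] (size 4, max 19) hi=[22, 44, 45] (size 3, min 22) -> median=19
Step 8: insert 15 -> lo=[4, 15, 15, 17] (size 4, max 17) hi=[19, 22, 44, 45] (size 4, min 19) -> median=18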